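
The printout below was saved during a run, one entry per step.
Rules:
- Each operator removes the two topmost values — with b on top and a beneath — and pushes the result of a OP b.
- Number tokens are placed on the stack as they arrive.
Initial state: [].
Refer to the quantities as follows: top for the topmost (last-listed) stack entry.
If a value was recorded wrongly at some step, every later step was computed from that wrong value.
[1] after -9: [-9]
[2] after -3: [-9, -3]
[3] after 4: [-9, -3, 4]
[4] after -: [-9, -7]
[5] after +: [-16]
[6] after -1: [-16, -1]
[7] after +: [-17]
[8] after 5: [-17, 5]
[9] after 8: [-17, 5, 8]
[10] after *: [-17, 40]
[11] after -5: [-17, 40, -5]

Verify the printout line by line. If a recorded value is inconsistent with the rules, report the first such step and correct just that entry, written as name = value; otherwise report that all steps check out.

no error

Recomputing the run from the initial state:
step 1: [-9]
step 2: [-9, -3]
step 3: [-9, -3, 4]
step 4: [-9, -7]
step 5: [-16]
step 6: [-16, -1]
step 7: [-17]
step 8: [-17, 5]
step 9: [-17, 5, 8]
step 10: [-17, 40]
step 11: [-17, 40, -5]
This matches the printout at every step.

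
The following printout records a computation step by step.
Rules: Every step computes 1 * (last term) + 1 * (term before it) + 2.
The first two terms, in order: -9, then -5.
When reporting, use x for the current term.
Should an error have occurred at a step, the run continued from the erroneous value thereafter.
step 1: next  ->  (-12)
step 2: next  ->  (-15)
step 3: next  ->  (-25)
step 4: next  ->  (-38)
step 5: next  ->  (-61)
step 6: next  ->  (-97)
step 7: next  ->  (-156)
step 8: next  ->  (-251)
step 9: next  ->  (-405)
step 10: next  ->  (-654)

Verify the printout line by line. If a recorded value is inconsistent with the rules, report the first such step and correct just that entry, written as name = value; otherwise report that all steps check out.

no error

Recomputing the run from the initial state:
step 1: x = -12
step 2: x = -15
step 3: x = -25
step 4: x = -38
step 5: x = -61
step 6: x = -97
step 7: x = -156
step 8: x = -251
step 9: x = -405
step 10: x = -654
This matches the printout at every step.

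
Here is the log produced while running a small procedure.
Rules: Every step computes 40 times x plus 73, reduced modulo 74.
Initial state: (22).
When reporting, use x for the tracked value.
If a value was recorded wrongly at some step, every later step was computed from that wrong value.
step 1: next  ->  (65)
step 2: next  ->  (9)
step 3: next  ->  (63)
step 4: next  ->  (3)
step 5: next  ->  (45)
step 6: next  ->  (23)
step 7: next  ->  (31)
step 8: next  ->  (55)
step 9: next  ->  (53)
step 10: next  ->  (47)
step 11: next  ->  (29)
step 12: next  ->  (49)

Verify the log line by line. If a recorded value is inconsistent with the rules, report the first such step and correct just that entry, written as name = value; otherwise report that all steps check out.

1. x = (40*22 + 73) mod 74 = 65 (matches)
2. x = (40*65 + 73) mod 74 = 9 (checks out)
3. x = (40*9 + 73) mod 74 = 63 (agrees with the log)
4. x = (40*63 + 73) mod 74 = 3 (verified)
5. x = (40*3 + 73) mod 74 = 45 (same as recorded)
6. x = (40*45 + 73) mod 74 = 23 (agrees with the log)
7. x = (40*23 + 73) mod 74 = 31 (consistent with the log)
8. x = (40*31 + 73) mod 74 = 55 (agrees with the log)
9. x = (40*55 + 73) mod 74 = 53 (verified)
10. x = (40*53 + 73) mod 74 = 47 (in agreement)
11. x = (40*47 + 73) mod 74 = 29 (exactly as logged)
12. x = (40*29 + 73) mod 74 = 49 (consistent with the log)
The recomputation confirms every line.

no error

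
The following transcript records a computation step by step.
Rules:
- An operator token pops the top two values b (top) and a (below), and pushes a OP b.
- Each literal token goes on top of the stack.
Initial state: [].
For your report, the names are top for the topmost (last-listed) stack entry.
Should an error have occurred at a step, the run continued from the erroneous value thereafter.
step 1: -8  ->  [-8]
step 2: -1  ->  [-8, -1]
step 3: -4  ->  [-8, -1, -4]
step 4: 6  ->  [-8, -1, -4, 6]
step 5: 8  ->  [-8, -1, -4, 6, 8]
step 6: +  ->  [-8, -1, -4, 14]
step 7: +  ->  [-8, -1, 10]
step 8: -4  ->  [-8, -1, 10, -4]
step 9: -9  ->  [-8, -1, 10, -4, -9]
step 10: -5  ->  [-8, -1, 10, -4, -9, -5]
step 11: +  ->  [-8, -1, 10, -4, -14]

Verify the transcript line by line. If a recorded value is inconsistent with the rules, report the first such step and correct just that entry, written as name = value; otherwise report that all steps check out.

no error

Recomputing the run from the initial state:
step 1: [-8]
step 2: [-8, -1]
step 3: [-8, -1, -4]
step 4: [-8, -1, -4, 6]
step 5: [-8, -1, -4, 6, 8]
step 6: [-8, -1, -4, 14]
step 7: [-8, -1, 10]
step 8: [-8, -1, 10, -4]
step 9: [-8, -1, 10, -4, -9]
step 10: [-8, -1, 10, -4, -9, -5]
step 11: [-8, -1, 10, -4, -14]
This matches the transcript at every step.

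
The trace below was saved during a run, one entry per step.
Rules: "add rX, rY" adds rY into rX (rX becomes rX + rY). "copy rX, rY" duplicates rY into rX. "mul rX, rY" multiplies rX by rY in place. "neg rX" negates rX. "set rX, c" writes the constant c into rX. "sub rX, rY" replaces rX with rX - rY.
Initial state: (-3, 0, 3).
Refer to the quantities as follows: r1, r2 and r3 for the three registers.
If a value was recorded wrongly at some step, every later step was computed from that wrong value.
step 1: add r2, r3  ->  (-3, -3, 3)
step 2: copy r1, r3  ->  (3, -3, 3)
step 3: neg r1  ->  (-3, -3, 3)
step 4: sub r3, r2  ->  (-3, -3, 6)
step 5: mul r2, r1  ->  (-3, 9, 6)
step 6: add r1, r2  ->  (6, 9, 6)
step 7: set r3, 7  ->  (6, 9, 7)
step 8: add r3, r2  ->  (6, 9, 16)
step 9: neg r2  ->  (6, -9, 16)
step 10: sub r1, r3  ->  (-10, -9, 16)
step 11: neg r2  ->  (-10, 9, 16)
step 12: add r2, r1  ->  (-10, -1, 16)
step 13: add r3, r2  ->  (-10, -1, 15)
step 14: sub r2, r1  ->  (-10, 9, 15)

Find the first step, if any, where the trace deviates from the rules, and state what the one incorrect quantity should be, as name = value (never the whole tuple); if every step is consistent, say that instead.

step 1, r2 = 3

step 1: r2 = 0 + 3 = 3 -> this is not what the trace shows
The earliest wrong entry is at step 1: it should read r2 = 3.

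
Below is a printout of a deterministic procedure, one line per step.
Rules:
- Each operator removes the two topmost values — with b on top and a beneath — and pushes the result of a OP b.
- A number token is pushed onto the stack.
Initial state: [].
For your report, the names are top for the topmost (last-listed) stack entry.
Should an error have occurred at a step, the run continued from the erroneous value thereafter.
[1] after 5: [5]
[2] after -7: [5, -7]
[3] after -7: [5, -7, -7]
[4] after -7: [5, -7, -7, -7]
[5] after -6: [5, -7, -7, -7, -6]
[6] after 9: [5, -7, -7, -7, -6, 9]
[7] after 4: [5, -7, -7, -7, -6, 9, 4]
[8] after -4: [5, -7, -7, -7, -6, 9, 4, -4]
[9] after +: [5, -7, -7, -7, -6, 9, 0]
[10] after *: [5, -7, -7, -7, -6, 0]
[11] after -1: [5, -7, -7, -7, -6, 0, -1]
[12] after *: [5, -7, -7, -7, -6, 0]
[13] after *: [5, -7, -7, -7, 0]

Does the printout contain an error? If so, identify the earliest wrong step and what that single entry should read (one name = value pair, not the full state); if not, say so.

no error

Recomputing the run from the initial state:
step 1: [5]
step 2: [5, -7]
step 3: [5, -7, -7]
step 4: [5, -7, -7, -7]
step 5: [5, -7, -7, -7, -6]
step 6: [5, -7, -7, -7, -6, 9]
step 7: [5, -7, -7, -7, -6, 9, 4]
step 8: [5, -7, -7, -7, -6, 9, 4, -4]
step 9: [5, -7, -7, -7, -6, 9, 0]
step 10: [5, -7, -7, -7, -6, 0]
step 11: [5, -7, -7, -7, -6, 0, -1]
step 12: [5, -7, -7, -7, -6, 0]
step 13: [5, -7, -7, -7, 0]
This matches the printout at every step.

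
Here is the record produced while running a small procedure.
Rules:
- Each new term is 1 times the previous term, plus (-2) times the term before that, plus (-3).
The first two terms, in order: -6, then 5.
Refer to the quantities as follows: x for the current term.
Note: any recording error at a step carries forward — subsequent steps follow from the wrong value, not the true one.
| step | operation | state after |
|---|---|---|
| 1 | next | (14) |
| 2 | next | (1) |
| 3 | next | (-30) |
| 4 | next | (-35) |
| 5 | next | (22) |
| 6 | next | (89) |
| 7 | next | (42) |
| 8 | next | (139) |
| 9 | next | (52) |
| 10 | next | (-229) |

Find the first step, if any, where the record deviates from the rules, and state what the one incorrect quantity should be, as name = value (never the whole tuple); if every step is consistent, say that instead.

step 8, x = -139

Step 1: x = 1*(5) + (-2)*(-6) + (-3) = 14 — checks out.
Step 2: x = 1*(14) + (-2)*(5) + (-3) = 1 — checks out.
Step 3: x = 1*(1) + (-2)*(14) + (-3) = -30 — in agreement.
Step 4: x = 1*(-30) + (-2)*(1) + (-3) = -35 — checks out.
Step 5: x = 1*(-35) + (-2)*(-30) + (-3) = 22 — in agreement.
Step 6: x = 1*(22) + (-2)*(-35) + (-3) = 89 — agrees with the record.
Step 7: x = 1*(89) + (-2)*(22) + (-3) = 42 — in agreement.
Step 8: x = 1*(42) + (-2)*(89) + (-3) = -139 — this is not what the record shows.
First deviation found at step 8; the corrected entry is x = -139.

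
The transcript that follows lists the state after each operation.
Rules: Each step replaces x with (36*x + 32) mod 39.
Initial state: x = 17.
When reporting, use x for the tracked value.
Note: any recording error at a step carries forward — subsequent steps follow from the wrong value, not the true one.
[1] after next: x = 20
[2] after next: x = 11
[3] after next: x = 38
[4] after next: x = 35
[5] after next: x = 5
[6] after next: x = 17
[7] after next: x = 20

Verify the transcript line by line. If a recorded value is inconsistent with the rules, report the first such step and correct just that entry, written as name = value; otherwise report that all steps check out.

Step 1: x = (36*17 + 32) mod 39 = 20 — confirmed correct.
Step 2: x = (36*20 + 32) mod 39 = 11 — in agreement.
Step 3: x = (36*11 + 32) mod 39 = 38 — confirmed correct.
Step 4: x = (36*38 + 32) mod 39 = 35 — verified.
Step 5: x = (36*35 + 32) mod 39 = 5 — matches.
Step 6: x = (36*5 + 32) mod 39 = 17 — no discrepancy.
Step 7: x = (36*17 + 32) mod 39 = 20 — in agreement.
Every step is consistent.

no error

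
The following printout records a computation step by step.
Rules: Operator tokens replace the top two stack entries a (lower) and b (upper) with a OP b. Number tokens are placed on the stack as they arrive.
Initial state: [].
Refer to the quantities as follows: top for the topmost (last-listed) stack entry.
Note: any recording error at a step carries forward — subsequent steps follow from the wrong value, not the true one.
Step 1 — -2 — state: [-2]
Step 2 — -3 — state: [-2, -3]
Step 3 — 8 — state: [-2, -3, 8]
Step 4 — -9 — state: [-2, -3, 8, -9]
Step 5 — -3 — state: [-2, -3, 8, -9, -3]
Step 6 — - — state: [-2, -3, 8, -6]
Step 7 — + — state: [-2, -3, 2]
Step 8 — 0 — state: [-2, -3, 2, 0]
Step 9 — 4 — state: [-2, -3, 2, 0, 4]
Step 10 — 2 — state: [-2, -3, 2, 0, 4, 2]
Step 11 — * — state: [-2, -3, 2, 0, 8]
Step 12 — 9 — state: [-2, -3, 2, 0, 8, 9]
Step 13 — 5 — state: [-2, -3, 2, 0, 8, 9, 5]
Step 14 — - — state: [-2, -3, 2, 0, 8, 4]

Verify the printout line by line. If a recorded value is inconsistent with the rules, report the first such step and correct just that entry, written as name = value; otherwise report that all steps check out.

1. push -2: top = -2 (same as recorded)
2. push -3: top = -3 (matches)
3. push 8: top = 8 (in agreement)
4. push -9: top = -9 (exactly as logged)
5. push -3: top = -3 (agrees with the printout)
6. -9 - -3 = -6 (agrees with the printout)
7. 8 + -6 = 2 (matches)
8. push 0: top = 0 (in agreement)
9. push 4: top = 4 (in agreement)
10. push 2: top = 2 (checks out)
11. 4 * 2 = 8 (consistent with the printout)
12. push 9: top = 9 (same as recorded)
13. push 5: top = 5 (exactly as logged)
14. 9 - 5 = 4 (in agreement)
Each recorded entry agrees with the recomputation.

no error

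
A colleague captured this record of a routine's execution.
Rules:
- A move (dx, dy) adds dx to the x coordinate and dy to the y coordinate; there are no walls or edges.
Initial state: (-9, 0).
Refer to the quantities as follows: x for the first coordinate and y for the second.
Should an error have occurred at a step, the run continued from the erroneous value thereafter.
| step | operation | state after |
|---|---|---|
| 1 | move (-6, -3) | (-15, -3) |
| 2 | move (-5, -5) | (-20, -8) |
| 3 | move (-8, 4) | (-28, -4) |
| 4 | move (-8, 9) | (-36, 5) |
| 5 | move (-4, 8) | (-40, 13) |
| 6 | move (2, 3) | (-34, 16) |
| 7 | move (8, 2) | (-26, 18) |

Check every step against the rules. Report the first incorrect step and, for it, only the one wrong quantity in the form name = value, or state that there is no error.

step 1: x = -9 + (-6) = -15, y = 0 + (-3) = -3 -> in agreement
step 2: x = -15 + (-5) = -20, y = -3 + (-5) = -8 -> matches
step 3: x = -20 + (-8) = -28, y = -8 + (4) = -4 -> checks out
step 4: x = -28 + (-8) = -36, y = -4 + (9) = 5 -> matches
step 5: x = -36 + (-4) = -40, y = 5 + (8) = 13 -> same as recorded
step 6: x = -40 + (2) = -38, y = 13 + (3) = 16 -> the record has a different value
The earliest wrong entry is at step 6: it should read x = -38.

step 6, x = -38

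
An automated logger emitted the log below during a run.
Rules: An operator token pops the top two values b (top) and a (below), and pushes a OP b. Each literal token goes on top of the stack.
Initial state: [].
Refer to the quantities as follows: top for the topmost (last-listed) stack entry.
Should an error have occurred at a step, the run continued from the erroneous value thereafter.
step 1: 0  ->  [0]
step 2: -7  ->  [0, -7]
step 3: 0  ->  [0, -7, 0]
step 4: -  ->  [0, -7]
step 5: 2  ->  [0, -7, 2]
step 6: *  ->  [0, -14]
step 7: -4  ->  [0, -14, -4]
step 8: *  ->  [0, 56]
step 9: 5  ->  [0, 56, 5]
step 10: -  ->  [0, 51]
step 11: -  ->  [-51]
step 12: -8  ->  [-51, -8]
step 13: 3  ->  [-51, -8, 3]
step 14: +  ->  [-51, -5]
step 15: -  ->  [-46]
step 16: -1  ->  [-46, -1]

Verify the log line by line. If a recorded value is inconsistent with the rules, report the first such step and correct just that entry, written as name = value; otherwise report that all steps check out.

no error

Recomputing the run from the initial state:
step 1: [0]
step 2: [0, -7]
step 3: [0, -7, 0]
step 4: [0, -7]
step 5: [0, -7, 2]
step 6: [0, -14]
step 7: [0, -14, -4]
step 8: [0, 56]
step 9: [0, 56, 5]
step 10: [0, 51]
step 11: [-51]
step 12: [-51, -8]
step 13: [-51, -8, 3]
step 14: [-51, -5]
step 15: [-46]
step 16: [-46, -1]
This matches the log at every step.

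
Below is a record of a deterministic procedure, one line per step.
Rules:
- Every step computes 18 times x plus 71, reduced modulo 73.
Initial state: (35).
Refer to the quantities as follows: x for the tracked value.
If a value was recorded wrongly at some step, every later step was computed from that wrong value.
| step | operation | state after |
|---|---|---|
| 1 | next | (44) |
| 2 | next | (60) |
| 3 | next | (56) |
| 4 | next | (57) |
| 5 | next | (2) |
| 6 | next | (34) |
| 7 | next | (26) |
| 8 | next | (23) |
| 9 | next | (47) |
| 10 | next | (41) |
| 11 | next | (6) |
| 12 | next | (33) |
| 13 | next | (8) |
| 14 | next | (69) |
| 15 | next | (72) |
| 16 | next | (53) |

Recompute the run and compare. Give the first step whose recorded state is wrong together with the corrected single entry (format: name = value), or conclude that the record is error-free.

Recomputing the run from the initial state:
step 1: x = 44
step 2: x = 60
step 3: x = 56
step 4: x = 57
step 5: x = 2
step 6: x = 34
step 7: x = 26
step 8: x = 28
step 9: x = 64
step 10: x = 55
step 11: x = 39
step 12: x = 43
step 13: x = 42
step 14: x = 24
step 15: x = 65
step 16: x = 0
The first disagreement with the record is at step 8, where the value should be x = 28.

step 8, x = 28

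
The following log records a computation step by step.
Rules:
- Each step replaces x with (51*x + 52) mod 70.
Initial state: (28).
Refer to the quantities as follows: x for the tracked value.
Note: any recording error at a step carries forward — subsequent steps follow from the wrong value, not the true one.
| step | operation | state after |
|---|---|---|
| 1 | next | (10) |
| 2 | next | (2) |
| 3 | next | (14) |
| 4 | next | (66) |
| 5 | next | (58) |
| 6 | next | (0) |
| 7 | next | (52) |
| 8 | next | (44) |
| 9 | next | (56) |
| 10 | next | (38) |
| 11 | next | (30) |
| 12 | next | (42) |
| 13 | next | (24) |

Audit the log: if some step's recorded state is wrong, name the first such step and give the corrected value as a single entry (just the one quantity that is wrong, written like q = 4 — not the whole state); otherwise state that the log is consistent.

no error

step 1: x = (51*28 + 52) mod 70 = 10 -> confirmed correct
step 2: x = (51*10 + 52) mod 70 = 2 -> agrees with the log
step 3: x = (51*2 + 52) mod 70 = 14 -> verified
step 4: x = (51*14 + 52) mod 70 = 66 -> checks out
step 5: x = (51*66 + 52) mod 70 = 58 -> consistent with the log
step 6: x = (51*58 + 52) mod 70 = 0 -> exactly as logged
step 7: x = (51*0 + 52) mod 70 = 52 -> matches
step 8: x = (51*52 + 52) mod 70 = 44 -> matches
step 9: x = (51*44 + 52) mod 70 = 56 -> checks out
step 10: x = (51*56 + 52) mod 70 = 38 -> agrees with the log
step 11: x = (51*38 + 52) mod 70 = 30 -> exactly as logged
step 12: x = (51*30 + 52) mod 70 = 42 -> matches
step 13: x = (51*42 + 52) mod 70 = 24 -> exactly as logged
Every step is consistent.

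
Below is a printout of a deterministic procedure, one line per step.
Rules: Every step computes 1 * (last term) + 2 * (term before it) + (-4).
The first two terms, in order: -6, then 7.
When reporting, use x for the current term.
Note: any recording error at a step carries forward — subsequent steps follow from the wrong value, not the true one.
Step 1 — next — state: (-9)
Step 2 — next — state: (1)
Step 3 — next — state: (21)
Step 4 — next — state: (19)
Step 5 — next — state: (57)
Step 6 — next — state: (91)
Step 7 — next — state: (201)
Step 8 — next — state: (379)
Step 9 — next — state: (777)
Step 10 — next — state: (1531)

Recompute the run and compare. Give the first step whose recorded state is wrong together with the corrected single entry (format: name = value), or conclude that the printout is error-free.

step 1: x = 1*(7) + (2)*(-6) + (-4) = -9 -> in agreement
step 2: x = 1*(-9) + (2)*(7) + (-4) = 1 -> verified
step 3: x = 1*(1) + (2)*(-9) + (-4) = -21 -> the printout disagrees here
First deviation found at step 3; the corrected entry is x = -21.

step 3, x = -21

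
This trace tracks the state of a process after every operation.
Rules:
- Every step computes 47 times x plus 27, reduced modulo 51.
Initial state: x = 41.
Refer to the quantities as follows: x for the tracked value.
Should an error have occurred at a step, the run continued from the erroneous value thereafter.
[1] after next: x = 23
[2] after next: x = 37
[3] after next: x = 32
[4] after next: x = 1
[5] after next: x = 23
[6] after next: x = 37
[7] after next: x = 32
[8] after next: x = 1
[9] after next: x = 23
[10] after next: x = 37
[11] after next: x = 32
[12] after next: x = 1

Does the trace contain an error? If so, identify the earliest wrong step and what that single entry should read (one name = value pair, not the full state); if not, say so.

step 1, x = 16

Recomputing the run from the initial state:
step 1: x = 16
step 2: x = 14
step 3: x = 22
step 4: x = 41
step 5: x = 16
step 6: x = 14
step 7: x = 22
step 8: x = 41
step 9: x = 16
step 10: x = 14
step 11: x = 22
step 12: x = 41
The first disagreement with the trace is at step 1, where the value should be x = 16.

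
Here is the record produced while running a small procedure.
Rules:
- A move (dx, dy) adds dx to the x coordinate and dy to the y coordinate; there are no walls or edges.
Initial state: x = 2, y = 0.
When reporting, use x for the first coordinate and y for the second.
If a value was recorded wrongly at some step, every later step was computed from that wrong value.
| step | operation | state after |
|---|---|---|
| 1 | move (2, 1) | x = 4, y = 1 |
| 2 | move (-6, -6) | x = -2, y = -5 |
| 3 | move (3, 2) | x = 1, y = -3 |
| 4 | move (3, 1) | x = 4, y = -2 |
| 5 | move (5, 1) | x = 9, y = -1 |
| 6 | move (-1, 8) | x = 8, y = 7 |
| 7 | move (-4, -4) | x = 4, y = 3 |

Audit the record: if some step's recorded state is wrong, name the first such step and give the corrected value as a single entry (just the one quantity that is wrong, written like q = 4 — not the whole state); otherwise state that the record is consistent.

no error

1. x = 2 + (2) = 4, y = 0 + (1) = 1 (consistent with the record)
2. x = 4 + (-6) = -2, y = 1 + (-6) = -5 (confirmed correct)
3. x = -2 + (3) = 1, y = -5 + (2) = -3 (same as recorded)
4. x = 1 + (3) = 4, y = -3 + (1) = -2 (in agreement)
5. x = 4 + (5) = 9, y = -2 + (1) = -1 (agrees with the record)
6. x = 9 + (-1) = 8, y = -1 + (8) = 7 (in agreement)
7. x = 8 + (-4) = 4, y = 7 + (-4) = 3 (agrees with the record)
Nothing is out of place; the run is error-free.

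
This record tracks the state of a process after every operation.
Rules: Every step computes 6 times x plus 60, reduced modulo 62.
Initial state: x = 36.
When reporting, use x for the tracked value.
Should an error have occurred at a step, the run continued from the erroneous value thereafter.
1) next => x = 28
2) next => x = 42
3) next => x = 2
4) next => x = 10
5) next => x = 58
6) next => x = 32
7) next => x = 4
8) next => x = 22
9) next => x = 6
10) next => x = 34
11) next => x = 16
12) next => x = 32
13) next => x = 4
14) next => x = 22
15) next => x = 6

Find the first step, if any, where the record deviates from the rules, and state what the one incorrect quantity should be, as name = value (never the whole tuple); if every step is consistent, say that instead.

step 6, x = 36

1. x = (6*36 + 60) mod 62 = 28 (matches)
2. x = (6*28 + 60) mod 62 = 42 (consistent with the record)
3. x = (6*42 + 60) mod 62 = 2 (confirmed correct)
4. x = (6*2 + 60) mod 62 = 10 (agrees with the record)
5. x = (6*10 + 60) mod 62 = 58 (agrees with the record)
6. x = (6*58 + 60) mod 62 = 36 (first mismatch against the record)
First incorrect step: 6; the correct value is x = 36.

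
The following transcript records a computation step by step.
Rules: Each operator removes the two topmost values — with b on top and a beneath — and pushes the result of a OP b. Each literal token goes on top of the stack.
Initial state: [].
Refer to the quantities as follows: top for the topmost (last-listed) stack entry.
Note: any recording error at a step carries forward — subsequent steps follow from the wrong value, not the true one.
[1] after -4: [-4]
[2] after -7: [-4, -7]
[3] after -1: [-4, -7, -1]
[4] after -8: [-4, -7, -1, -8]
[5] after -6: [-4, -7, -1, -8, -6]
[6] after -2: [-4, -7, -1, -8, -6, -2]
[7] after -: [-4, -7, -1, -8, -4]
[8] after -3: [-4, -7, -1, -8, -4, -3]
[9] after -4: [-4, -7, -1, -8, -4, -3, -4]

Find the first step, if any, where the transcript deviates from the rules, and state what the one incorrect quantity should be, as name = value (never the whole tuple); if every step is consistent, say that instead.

no error

Recomputing the run from the initial state:
step 1: [-4]
step 2: [-4, -7]
step 3: [-4, -7, -1]
step 4: [-4, -7, -1, -8]
step 5: [-4, -7, -1, -8, -6]
step 6: [-4, -7, -1, -8, -6, -2]
step 7: [-4, -7, -1, -8, -4]
step 8: [-4, -7, -1, -8, -4, -3]
step 9: [-4, -7, -1, -8, -4, -3, -4]
This matches the transcript at every step.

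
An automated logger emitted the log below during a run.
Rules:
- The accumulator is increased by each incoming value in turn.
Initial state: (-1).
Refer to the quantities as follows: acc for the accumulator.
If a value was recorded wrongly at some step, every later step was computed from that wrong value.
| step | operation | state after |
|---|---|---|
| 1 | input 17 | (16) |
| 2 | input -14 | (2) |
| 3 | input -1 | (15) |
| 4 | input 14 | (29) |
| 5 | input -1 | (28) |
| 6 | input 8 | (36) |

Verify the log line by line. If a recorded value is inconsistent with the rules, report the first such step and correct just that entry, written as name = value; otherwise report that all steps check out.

1. acc = -1 + 17 = 16 (in agreement)
2. acc = 16 + -14 = 2 (in agreement)
3. acc = 2 + -1 = 1 (the log has a different value)
Step 3 is the first one off; corrected, acc = 1.

step 3, acc = 1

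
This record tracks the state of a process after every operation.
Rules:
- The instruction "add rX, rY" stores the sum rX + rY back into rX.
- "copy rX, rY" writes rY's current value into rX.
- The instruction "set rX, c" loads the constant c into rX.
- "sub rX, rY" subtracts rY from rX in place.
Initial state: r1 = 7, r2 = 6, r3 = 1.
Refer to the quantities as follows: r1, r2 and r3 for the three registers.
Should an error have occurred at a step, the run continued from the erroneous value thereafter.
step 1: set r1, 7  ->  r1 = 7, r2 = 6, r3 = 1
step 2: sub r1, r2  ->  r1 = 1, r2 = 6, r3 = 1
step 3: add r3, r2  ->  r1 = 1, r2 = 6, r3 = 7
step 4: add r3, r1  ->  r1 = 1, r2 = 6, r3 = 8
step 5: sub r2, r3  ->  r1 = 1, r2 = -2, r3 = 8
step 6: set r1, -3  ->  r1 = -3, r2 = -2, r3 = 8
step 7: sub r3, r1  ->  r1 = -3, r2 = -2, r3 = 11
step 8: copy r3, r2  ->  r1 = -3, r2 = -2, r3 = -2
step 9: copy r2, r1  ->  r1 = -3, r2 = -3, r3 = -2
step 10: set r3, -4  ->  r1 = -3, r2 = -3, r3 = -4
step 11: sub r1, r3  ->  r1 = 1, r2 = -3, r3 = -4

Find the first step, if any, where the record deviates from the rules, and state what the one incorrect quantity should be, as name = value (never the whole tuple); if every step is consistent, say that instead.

no error

Recomputing the run from the initial state:
step 1: r1 = 7, r2 = 6, r3 = 1
step 2: r1 = 1, r2 = 6, r3 = 1
step 3: r1 = 1, r2 = 6, r3 = 7
step 4: r1 = 1, r2 = 6, r3 = 8
step 5: r1 = 1, r2 = -2, r3 = 8
step 6: r1 = -3, r2 = -2, r3 = 8
step 7: r1 = -3, r2 = -2, r3 = 11
step 8: r1 = -3, r2 = -2, r3 = -2
step 9: r1 = -3, r2 = -3, r3 = -2
step 10: r1 = -3, r2 = -3, r3 = -4
step 11: r1 = 1, r2 = -3, r3 = -4
This matches the record at every step.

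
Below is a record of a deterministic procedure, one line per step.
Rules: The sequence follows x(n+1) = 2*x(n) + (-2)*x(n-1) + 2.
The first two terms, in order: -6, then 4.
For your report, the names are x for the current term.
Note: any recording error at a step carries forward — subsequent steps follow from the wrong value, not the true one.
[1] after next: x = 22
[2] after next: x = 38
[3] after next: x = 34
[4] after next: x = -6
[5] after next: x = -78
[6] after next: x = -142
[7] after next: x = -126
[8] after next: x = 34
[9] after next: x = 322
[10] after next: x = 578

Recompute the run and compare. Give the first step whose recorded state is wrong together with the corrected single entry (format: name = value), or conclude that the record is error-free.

1. x = 2*(4) + (-2)*(-6) + (2) = 22 (verified)
2. x = 2*(22) + (-2)*(4) + (2) = 38 (verified)
3. x = 2*(38) + (-2)*(22) + (2) = 34 (same as recorded)
4. x = 2*(34) + (-2)*(38) + (2) = -6 (verified)
5. x = 2*(-6) + (-2)*(34) + (2) = -78 (in agreement)
6. x = 2*(-78) + (-2)*(-6) + (2) = -142 (confirmed correct)
7. x = 2*(-142) + (-2)*(-78) + (2) = -126 (checks out)
8. x = 2*(-126) + (-2)*(-142) + (2) = 34 (in agreement)
9. x = 2*(34) + (-2)*(-126) + (2) = 322 (in agreement)
10. x = 2*(322) + (-2)*(34) + (2) = 578 (verified)
The recomputation confirms every line.

no error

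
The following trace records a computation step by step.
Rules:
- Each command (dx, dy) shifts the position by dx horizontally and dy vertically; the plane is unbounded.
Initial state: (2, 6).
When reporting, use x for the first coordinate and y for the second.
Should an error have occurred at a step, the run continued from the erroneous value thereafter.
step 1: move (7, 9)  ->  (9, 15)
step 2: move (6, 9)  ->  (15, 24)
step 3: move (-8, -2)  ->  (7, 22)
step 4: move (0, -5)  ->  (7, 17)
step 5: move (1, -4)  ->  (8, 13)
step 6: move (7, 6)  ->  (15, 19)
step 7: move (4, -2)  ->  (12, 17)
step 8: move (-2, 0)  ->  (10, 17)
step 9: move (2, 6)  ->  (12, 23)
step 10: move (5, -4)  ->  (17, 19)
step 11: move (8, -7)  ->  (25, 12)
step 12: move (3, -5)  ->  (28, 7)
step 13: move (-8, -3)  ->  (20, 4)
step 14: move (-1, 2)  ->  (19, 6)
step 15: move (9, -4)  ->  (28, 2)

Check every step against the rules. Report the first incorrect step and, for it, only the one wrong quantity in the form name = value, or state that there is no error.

Recomputing the run from the initial state:
step 1: x = 9, y = 15
step 2: x = 15, y = 24
step 3: x = 7, y = 22
step 4: x = 7, y = 17
step 5: x = 8, y = 13
step 6: x = 15, y = 19
step 7: x = 19, y = 17
step 8: x = 17, y = 17
step 9: x = 19, y = 23
step 10: x = 24, y = 19
step 11: x = 32, y = 12
step 12: x = 35, y = 7
step 13: x = 27, y = 4
step 14: x = 26, y = 6
step 15: x = 35, y = 2
The first disagreement with the trace is at step 7, where the value should be x = 19.

step 7, x = 19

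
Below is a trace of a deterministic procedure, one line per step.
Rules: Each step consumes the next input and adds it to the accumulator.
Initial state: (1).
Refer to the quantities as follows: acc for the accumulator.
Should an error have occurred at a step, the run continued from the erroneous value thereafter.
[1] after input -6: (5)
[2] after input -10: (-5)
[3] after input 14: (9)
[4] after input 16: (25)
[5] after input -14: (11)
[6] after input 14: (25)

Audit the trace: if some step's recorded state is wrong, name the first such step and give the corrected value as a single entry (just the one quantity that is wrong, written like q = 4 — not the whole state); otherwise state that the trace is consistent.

Recomputing the run from the initial state:
step 1: acc = -5
step 2: acc = -15
step 3: acc = -1
step 4: acc = 15
step 5: acc = 1
step 6: acc = 15
The first disagreement with the trace is at step 1, where the value should be acc = -5.

step 1, acc = -5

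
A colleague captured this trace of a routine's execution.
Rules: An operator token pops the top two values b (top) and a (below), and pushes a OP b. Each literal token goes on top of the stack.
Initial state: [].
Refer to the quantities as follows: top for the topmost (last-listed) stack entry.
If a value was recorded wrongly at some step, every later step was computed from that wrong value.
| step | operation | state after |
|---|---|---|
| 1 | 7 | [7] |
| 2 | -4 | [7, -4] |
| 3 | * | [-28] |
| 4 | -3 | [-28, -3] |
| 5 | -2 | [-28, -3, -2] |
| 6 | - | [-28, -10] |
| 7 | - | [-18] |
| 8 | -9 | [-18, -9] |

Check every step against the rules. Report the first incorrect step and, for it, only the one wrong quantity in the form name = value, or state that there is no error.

step 6, top = -1

1. push 7: top = 7 (matches)
2. push -4: top = -4 (same as recorded)
3. 7 * -4 = -28 (confirmed correct)
4. push -3: top = -3 (verified)
5. push -2: top = -2 (checks out)
6. -3 - -2 = -1 (the trace disagrees here)
First deviation found at step 6; the corrected entry is top = -1.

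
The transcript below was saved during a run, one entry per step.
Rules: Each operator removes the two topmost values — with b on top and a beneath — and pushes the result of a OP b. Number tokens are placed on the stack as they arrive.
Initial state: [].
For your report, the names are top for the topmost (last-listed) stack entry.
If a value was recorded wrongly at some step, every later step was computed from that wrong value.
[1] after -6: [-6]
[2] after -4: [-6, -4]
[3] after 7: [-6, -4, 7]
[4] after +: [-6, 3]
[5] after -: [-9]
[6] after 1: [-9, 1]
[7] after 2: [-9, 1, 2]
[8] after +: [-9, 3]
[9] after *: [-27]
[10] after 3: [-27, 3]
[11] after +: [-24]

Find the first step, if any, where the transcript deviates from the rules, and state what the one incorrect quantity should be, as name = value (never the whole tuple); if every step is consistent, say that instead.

no error

Step 1: push -6: top = -6 — same as recorded.
Step 2: push -4: top = -4 — no discrepancy.
Step 3: push 7: top = 7 — exactly as logged.
Step 4: -4 + 7 = 3 — exactly as logged.
Step 5: -6 - 3 = -9 — confirmed correct.
Step 6: push 1: top = 1 — consistent with the transcript.
Step 7: push 2: top = 2 — checks out.
Step 8: 1 + 2 = 3 — agrees with the transcript.
Step 9: -9 * 3 = -27 — same as recorded.
Step 10: push 3: top = 3 — same as recorded.
Step 11: -27 + 3 = -24 — matches.
The recomputation confirms every line.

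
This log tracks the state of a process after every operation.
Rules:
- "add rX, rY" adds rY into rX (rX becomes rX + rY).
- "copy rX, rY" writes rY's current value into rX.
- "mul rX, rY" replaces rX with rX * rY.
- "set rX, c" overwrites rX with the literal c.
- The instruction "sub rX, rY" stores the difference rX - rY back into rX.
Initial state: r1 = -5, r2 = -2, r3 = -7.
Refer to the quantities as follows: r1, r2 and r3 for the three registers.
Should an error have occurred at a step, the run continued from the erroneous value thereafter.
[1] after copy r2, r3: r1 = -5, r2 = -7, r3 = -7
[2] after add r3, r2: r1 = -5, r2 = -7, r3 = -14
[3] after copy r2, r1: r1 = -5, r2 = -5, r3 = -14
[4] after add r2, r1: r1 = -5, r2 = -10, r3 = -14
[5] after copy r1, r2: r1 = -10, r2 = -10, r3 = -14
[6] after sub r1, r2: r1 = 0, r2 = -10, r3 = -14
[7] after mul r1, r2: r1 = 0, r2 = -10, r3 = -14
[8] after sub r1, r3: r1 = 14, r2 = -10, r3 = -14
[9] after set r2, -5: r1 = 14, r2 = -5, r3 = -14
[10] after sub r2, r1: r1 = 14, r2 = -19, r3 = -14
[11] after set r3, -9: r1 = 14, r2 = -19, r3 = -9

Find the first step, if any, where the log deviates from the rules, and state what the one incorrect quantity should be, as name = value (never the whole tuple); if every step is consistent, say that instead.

no error

step 1: r2 = -7 -> exactly as logged
step 2: r3 = -7 + -7 = -14 -> in agreement
step 3: r2 = -5 -> no discrepancy
step 4: r2 = -5 + -5 = -10 -> in agreement
step 5: r1 = -10 -> in agreement
step 6: r1 = -10 - -10 = 0 -> in agreement
step 7: r1 = 0 * -10 = 0 -> verified
step 8: r1 = 0 - -14 = 14 -> confirmed correct
step 9: r2 = -5 -> in agreement
step 10: r2 = -5 - 14 = -19 -> checks out
step 11: r3 = -9 -> consistent with the log
All entries verified; no error found.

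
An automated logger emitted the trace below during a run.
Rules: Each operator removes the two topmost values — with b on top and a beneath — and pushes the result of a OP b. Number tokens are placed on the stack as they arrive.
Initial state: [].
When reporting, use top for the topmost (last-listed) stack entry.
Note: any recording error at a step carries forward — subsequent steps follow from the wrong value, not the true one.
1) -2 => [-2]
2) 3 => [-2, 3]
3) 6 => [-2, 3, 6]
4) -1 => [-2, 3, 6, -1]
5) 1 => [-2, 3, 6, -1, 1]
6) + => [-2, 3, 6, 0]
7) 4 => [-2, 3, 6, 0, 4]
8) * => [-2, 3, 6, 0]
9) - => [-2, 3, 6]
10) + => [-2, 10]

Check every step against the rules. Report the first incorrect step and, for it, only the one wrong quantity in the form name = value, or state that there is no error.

Recomputing the run from the initial state:
step 1: [-2]
step 2: [-2, 3]
step 3: [-2, 3, 6]
step 4: [-2, 3, 6, -1]
step 5: [-2, 3, 6, -1, 1]
step 6: [-2, 3, 6, 0]
step 7: [-2, 3, 6, 0, 4]
step 8: [-2, 3, 6, 0]
step 9: [-2, 3, 6]
step 10: [-2, 9]
The first disagreement with the trace is at step 10, where the value should be top = 9.

step 10, top = 9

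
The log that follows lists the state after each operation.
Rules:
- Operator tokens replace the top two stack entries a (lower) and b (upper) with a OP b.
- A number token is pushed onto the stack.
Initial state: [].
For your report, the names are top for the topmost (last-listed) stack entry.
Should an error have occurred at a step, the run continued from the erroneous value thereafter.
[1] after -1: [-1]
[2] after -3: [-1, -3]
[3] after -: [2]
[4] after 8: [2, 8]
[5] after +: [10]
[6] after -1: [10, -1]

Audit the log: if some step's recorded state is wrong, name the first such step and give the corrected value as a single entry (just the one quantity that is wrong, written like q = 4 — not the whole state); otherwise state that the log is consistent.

1. push -1: top = -1 (verified)
2. push -3: top = -3 (verified)
3. -1 - -3 = 2 (in agreement)
4. push 8: top = 8 (consistent with the log)
5. 2 + 8 = 10 (same as recorded)
6. push -1: top = -1 (no discrepancy)
Nothing is out of place; the run is error-free.

no error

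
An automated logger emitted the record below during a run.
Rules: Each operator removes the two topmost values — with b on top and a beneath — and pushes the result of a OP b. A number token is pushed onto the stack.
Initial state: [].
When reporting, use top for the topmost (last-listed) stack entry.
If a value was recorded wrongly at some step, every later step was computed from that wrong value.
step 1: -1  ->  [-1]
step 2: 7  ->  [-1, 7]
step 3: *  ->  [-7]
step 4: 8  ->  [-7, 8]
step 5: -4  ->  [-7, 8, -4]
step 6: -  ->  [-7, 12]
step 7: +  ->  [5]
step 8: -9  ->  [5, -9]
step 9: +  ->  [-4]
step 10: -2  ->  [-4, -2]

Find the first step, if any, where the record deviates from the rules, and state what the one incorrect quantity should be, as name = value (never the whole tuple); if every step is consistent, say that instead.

no error

step 1: push -1: top = -1 -> checks out
step 2: push 7: top = 7 -> agrees with the record
step 3: -1 * 7 = -7 -> agrees with the record
step 4: push 8: top = 8 -> exactly as logged
step 5: push -4: top = -4 -> same as recorded
step 6: 8 - -4 = 12 -> verified
step 7: -7 + 12 = 5 -> agrees with the record
step 8: push -9: top = -9 -> agrees with the record
step 9: 5 + -9 = -4 -> exactly as logged
step 10: push -2: top = -2 -> checks out
All steps check out; nothing to correct.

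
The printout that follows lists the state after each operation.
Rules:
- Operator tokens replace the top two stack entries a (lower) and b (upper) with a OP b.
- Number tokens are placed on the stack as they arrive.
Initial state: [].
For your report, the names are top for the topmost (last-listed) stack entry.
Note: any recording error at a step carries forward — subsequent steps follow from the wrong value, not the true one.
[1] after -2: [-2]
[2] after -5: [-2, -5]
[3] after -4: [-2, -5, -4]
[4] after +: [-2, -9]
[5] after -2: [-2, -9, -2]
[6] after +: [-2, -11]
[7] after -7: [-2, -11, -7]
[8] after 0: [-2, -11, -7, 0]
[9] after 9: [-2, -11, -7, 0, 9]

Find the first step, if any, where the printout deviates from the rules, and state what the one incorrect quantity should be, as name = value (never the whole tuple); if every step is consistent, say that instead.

no error

Recomputing the run from the initial state:
step 1: [-2]
step 2: [-2, -5]
step 3: [-2, -5, -4]
step 4: [-2, -9]
step 5: [-2, -9, -2]
step 6: [-2, -11]
step 7: [-2, -11, -7]
step 8: [-2, -11, -7, 0]
step 9: [-2, -11, -7, 0, 9]
This matches the printout at every step.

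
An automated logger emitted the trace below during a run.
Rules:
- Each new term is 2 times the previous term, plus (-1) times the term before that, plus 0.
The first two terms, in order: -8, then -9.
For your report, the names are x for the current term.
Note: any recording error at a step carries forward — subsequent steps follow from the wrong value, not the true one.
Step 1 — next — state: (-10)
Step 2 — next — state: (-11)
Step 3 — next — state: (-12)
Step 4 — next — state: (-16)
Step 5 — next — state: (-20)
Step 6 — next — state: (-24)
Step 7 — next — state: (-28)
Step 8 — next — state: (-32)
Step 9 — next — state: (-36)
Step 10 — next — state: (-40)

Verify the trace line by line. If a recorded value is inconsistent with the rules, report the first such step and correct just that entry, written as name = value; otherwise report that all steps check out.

Recomputing the run from the initial state:
step 1: x = -10
step 2: x = -11
step 3: x = -12
step 4: x = -13
step 5: x = -14
step 6: x = -15
step 7: x = -16
step 8: x = -17
step 9: x = -18
step 10: x = -19
The first disagreement with the trace is at step 4, where the value should be x = -13.

step 4, x = -13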